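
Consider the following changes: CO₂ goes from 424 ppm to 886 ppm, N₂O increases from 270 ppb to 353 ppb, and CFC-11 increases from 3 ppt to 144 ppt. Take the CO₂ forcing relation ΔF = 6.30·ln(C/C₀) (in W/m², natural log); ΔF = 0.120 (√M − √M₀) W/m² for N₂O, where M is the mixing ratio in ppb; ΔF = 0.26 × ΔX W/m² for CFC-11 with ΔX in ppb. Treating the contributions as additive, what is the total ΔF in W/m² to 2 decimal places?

ΔF = 4.96 W/m²

CO₂: 6.30 × ln(886/424) = 6.30 × ln(2.08962) = 6.30 × 0.73698 = 4.6430 W/m².
N₂O: 0.120 × (√353 − √270) = 0.120 × (18.7883 − 16.4317) = 0.120 × 2.3566 = 0.2828 W/m².
CFC-11: Δ = 144 − 3 = 141 ppt = 0.141 ppb; ΔF = 0.26 × 0.141 = 0.0367 W/m².
Total ΔF = 4.6430 + 0.2828 + 0.0367 = 4.9625 W/m².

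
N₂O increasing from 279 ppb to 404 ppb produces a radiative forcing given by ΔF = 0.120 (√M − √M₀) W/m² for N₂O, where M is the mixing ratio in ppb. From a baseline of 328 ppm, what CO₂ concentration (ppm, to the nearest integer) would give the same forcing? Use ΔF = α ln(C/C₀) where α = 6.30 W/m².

C ≈ 350 ppm

N₂O forcing: 0.120 × (√404 − √279) = 0.120 × (20.0998 − 16.7033) = 0.120 × 3.3965 = 0.40758 W/m².
Set 6.30 ln(C/328) = 0.40758: ln(C/328) = 0.40758/6.30 = 0.06470, so C = 328 × e^0.06470 = 328 × 1.06684 = 349.92 ppm.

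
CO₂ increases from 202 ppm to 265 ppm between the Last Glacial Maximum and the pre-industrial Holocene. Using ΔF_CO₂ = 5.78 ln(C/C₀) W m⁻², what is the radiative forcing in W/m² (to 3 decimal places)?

ΔF = 1.569 W/m²

CO₂ absorption bands are partially saturated, so forcing scales with the logarithm of the concentration ratio.
CO₂: 5.78 × ln(265/202) = 5.78 × ln(1.31188) = 5.78 × 0.27146 = 1.5690 W/m².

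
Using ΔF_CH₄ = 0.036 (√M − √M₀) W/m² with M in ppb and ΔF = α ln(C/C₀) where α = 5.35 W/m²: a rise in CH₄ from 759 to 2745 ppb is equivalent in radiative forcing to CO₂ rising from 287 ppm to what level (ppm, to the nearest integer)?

C ≈ 339 ppm

CH₄ forcing: 0.036 × (√2745 − √759) = 0.036 × (52.3927 − 27.5500) = 0.036 × 24.8427 = 0.89434 W/m².
Set 5.35 ln(C/287) = 0.89434: ln(C/287) = 0.89434/5.35 = 0.16717, so C = 287 × e^0.16717 = 287 × 1.18196 = 339.22 ppm.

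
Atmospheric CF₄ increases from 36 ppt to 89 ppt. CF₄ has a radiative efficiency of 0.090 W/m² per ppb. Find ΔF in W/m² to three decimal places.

CF₄: Δ = 89 − 36 = 53 ppt = 0.053 ppb; ΔF = 0.090 × 0.053 = 0.0048 W/m².

ΔF = 0.005 W/m²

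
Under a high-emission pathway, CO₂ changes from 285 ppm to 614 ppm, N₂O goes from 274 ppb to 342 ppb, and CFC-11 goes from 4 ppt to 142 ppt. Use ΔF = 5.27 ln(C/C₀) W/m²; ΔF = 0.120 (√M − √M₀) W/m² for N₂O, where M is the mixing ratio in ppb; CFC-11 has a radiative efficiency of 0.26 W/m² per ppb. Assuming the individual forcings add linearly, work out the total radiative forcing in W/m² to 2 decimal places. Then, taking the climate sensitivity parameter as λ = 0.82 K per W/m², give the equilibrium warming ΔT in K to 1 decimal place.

CO₂: 5.27 × ln(614/285) = 5.27 × ln(2.15439) = 5.27 × 0.76751 = 4.0448 W/m².
N₂O: 0.120 × (√342 − √274) = 0.120 × (18.4932 − 16.5529) = 0.120 × 1.9403 = 0.2328 W/m².
CFC-11: Δ = 142 − 4 = 138 ppt = 0.138 ppb; ΔF = 0.26 × 0.138 = 0.0359 W/m².
Total ΔF = 4.0448 + 0.2328 + 0.0359 = 4.3135 W/m².
ΔT = λ ΔF = 0.82 × 4.31 = 3.5342 K.

ΔF = 4.31 W/m²; ΔT = 3.5 K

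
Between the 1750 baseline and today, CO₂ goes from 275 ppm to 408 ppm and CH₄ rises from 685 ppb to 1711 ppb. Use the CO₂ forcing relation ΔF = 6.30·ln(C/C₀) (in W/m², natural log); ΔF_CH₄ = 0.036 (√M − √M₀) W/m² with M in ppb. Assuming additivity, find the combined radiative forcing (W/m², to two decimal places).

CO₂: 6.30 × ln(408/275) = 6.30 × ln(1.48364) = 6.30 × 0.39450 = 2.4854 W/m².
CH₄: 0.036 × (√1711 − √685) = 0.036 × (41.3642 − 26.1725) = 0.036 × 15.1917 = 0.5469 W/m².
Total ΔF = 2.4854 + 0.5469 = 3.0323 W/m².

ΔF = 3.03 W/m²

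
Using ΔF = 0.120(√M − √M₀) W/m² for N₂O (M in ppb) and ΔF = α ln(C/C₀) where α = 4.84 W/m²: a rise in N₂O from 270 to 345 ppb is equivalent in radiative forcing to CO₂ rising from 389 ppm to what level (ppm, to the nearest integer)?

N₂O forcing: 0.120 × (√345 − √270) = 0.120 × (18.5742 − 16.4317) = 0.120 × 2.1425 = 0.25710 W/m².
Set 4.84 ln(C/389) = 0.25710: ln(C/389) = 0.25710/4.84 = 0.05312, so C = 389 × e^0.05312 = 389 × 1.05456 = 410.22 ppm.

C ≈ 410 ppm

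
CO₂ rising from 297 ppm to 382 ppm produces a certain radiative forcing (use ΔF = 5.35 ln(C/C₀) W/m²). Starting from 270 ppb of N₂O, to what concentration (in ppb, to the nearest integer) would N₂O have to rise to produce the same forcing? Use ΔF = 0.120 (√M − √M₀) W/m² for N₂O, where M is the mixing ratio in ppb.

CO₂ forcing: 5.35 × ln(382/297) = 5.35 × 0.251688 = 1.34653 W/m².
Set 0.120(√M − √270) = 1.34653: √M = 1.34653/0.120 + √270 = 11.2211 + 16.4317 = 27.6528.
M = (27.6528)² = 764.68 ppb.

M ≈ 765 ppb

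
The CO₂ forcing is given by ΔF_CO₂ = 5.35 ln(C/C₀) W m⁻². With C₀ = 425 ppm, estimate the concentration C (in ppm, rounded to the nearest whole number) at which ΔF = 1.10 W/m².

Set 5.35 ln(C/425) = 1.10, so ln(C/425) = 1.10/5.35 = 0.20561.
Then C/425 = e^0.20561 = 1.22827, giving C = 425 × 1.22827 = 522.01 ppm.

C ≈ 522 ppm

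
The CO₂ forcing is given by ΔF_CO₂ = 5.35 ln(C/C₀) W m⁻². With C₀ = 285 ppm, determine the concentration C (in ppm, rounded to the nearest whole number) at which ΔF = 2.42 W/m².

Set 5.35 ln(C/285) = 2.42, so ln(C/285) = 2.42/5.35 = 0.45234.
Then C/285 = e^0.45234 = 1.57199, giving C = 285 × 1.57199 = 448.02 ppm.

C ≈ 448 ppm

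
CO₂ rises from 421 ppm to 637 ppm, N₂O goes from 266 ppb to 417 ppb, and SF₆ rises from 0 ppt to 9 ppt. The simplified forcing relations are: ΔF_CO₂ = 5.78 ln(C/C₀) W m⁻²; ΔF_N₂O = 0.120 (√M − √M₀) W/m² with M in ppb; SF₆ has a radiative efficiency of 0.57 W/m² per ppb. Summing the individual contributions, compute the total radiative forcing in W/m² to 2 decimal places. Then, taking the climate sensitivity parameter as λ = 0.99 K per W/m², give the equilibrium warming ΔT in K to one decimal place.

CO₂: 5.78 × ln(637/421) = 5.78 × ln(1.51306) = 5.78 × 0.41413 = 2.3937 W/m².
N₂O: 0.120 × (√417 − √266) = 0.120 × (20.4206 − 16.3095) = 0.120 × 4.1111 = 0.4933 W/m².
SF₆: Δ = 9 − 0 = 9 ppt = 0.009 ppb; ΔF = 0.57 × 0.009 = 0.0051 W/m².
Total ΔF = 2.3937 + 0.4933 + 0.0051 = 2.8921 W/m².
ΔT = λ ΔF = 0.99 × 2.89 = 2.8611 K.

ΔF = 2.89 W/m²; ΔT = 2.9 K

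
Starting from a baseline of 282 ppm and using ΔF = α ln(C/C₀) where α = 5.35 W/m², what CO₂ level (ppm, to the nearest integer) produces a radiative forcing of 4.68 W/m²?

Set 5.35 ln(C/282) = 4.68, so ln(C/282) = 4.68/5.35 = 0.87477.
Then C/282 = e^0.87477 = 2.39832, giving C = 282 × 2.39832 = 676.33 ppm.

C ≈ 676 ppm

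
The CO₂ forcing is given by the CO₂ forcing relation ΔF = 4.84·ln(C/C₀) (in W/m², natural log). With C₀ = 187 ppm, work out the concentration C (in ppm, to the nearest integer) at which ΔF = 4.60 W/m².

Set 4.84 ln(C/187) = 4.60, so ln(C/187) = 4.60/4.84 = 0.95041.
Then C/187 = e^0.95041 = 2.58677, giving C = 187 × 2.58677 = 483.73 ppm.

C ≈ 484 ppm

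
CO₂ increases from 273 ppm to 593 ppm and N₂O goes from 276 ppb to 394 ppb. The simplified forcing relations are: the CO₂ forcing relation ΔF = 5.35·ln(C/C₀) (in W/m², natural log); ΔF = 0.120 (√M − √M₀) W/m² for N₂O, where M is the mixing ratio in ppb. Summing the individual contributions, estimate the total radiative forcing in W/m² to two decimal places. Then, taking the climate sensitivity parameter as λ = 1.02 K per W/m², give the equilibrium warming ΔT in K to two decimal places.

ΔF = 4.54 W/m²; ΔT = 4.63 K

CO₂: 5.35 × ln(593/273) = 5.35 × ln(2.17216) = 5.35 × 0.77572 = 4.1501 W/m².
N₂O: 0.120 × (√394 − √276) = 0.120 × (19.8494 − 16.6132) = 0.120 × 3.2362 = 0.3883 W/m².
Total ΔF = 4.1501 + 0.3883 = 4.5384 W/m².
ΔT = λ ΔF = 1.02 × 4.54 = 4.6308 K.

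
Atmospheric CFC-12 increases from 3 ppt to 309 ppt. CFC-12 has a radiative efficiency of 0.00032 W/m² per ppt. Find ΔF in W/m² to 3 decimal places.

CFC-12: ΔF = 0.00032 × (309 − 3) = 0.00032 × 306 = 0.0979 W/m².

ΔF = 0.098 W/m²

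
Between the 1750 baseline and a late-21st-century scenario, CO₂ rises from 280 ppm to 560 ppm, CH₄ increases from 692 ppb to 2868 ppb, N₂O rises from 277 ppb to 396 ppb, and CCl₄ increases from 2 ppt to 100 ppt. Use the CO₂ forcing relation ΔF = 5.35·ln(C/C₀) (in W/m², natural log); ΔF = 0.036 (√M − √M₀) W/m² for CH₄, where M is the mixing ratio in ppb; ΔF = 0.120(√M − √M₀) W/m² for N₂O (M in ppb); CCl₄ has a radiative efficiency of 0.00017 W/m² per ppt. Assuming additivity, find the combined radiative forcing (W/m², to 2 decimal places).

ΔF = 5.10 W/m²

CO₂: 5.35 × ln(560/280) = 5.35 × ln(2.00000) = 5.35 × 0.69315 = 3.7084 W/m².
CH₄: 0.036 × (√2868 − √692) = 0.036 × (53.5537 − 26.3059) = 0.036 × 27.2478 = 0.9809 W/m².
N₂O: 0.120 × (√396 − √277) = 0.120 × (19.8997 − 16.6433) = 0.120 × 3.2564 = 0.3908 W/m².
CCl₄: ΔF = 0.00017 × (100 − 2) = 0.00017 × 98 = 0.0167 W/m².
Total ΔF = 3.7084 + 0.9809 + 0.3908 + 0.0167 = 5.0968 W/m².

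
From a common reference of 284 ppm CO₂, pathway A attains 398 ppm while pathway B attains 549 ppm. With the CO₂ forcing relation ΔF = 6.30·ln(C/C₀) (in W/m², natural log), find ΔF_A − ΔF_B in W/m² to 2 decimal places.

ΔF_A = 6.30 ln(398/284) = 6.30 × 0.33748 = 2.1261 W/m².
ΔF_B = 6.30 ln(549/284) = 6.30 × 0.65912 = 4.1525 W/m².
Difference: 2.1261 − 4.1525 = -2.0264 W/m².
(Equivalently, ΔF_A − ΔF_B = 6.30 ln(398/549) = 6.30 × -0.32165 = -2.0264 W/m².)

ΔF_A − ΔF_B = -2.03 W/m²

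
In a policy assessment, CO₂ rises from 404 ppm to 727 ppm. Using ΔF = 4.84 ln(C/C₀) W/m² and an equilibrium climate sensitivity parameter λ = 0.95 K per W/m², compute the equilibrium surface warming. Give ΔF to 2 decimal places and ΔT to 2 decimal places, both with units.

ΔF = 2.84 W/m²; ΔT = 2.70 K

CO₂: 4.84 × ln(727/404) = 4.84 × ln(1.79950) = 4.84 × 0.58751 = 2.8435 W/m².
ΔT = λ ΔF = 0.95 × 2.84 = 2.6980 K.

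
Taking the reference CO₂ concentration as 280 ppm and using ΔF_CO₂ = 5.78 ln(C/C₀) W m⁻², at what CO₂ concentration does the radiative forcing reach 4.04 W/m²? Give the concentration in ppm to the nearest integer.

Set 5.78 ln(C/280) = 4.04, so ln(C/280) = 4.04/5.78 = 0.69896.
Then C/280 = e^0.69896 = 2.01166, giving C = 280 × 2.01166 = 563.26 ppm.

C ≈ 563 ppm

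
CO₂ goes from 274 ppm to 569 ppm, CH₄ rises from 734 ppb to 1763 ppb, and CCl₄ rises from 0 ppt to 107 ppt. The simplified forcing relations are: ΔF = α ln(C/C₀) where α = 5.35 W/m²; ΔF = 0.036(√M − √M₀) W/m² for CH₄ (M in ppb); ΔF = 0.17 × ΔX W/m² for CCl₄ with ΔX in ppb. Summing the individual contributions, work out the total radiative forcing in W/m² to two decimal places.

ΔF = 4.46 W/m²

CO₂: 5.35 × ln(569/274) = 5.35 × ln(2.07664) = 5.35 × 0.73075 = 3.9095 W/m².
CH₄: 0.036 × (√1763 − √734) = 0.036 × (41.9881 − 27.0924) = 0.036 × 14.8957 = 0.5362 W/m².
CCl₄: Δ = 107 − 0 = 107 ppt = 0.107 ppb; ΔF = 0.17 × 0.107 = 0.0182 W/m².
Total ΔF = 3.9095 + 0.5362 + 0.0182 = 4.4639 W/m².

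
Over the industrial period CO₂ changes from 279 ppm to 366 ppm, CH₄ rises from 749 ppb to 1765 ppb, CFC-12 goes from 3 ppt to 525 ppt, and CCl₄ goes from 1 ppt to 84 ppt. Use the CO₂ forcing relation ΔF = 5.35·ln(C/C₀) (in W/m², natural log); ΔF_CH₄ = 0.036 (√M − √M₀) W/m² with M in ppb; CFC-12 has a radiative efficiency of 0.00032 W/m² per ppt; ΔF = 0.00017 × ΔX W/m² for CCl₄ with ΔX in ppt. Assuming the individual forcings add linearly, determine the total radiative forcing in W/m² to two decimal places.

CO₂: 5.35 × ln(366/279) = 5.35 × ln(1.31183) = 5.35 × 0.27142 = 1.4521 W/m².
CH₄: 0.036 × (√1765 − √749) = 0.036 × (42.0119 − 27.3679) = 0.036 × 14.6440 = 0.5272 W/m².
CFC-12: ΔF = 0.00032 × (525 − 3) = 0.00032 × 522 = 0.1670 W/m².
CCl₄: ΔF = 0.00017 × (84 − 1) = 0.00017 × 83 = 0.0141 W/m².
Total ΔF = 1.4521 + 0.5272 + 0.1670 + 0.0141 = 2.1604 W/m².

ΔF = 2.16 W/m²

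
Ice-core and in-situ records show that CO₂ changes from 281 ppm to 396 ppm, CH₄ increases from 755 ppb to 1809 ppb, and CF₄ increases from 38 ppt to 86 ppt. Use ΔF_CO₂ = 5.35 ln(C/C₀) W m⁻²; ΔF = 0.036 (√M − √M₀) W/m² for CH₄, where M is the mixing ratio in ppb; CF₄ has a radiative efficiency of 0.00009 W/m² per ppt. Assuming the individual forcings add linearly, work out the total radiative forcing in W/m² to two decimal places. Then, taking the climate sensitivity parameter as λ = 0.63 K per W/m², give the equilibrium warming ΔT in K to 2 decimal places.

CO₂: 5.35 × ln(396/281) = 5.35 × ln(1.40925) = 5.35 × 0.34306 = 1.8354 W/m².
CH₄: 0.036 × (√1809 − √755) = 0.036 × (42.5323 − 27.4773) = 0.036 × 15.0550 = 0.5420 W/m².
CF₄: ΔF = 0.00009 × (86 − 38) = 0.00009 × 48 = 0.0043 W/m².
Total ΔF = 1.8354 + 0.5420 + 0.0043 = 2.3817 W/m².
ΔT = λ ΔF = 0.63 × 2.38 = 1.4994 K.

ΔF = 2.38 W/m²; ΔT = 1.50 K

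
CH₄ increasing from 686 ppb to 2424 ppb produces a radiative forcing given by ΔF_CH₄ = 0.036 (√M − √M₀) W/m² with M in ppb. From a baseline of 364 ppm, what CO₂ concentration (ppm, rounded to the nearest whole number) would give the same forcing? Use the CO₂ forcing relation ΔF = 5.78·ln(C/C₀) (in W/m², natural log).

C ≈ 420 ppm

CH₄ forcing: 0.036 × (√2424 − √686) = 0.036 × (49.2341 − 26.1916) = 0.036 × 23.0425 = 0.82953 W/m².
Set 5.78 ln(C/364) = 0.82953: ln(C/364) = 0.82953/5.78 = 0.14352, so C = 364 × e^0.14352 = 364 × 1.15433 = 420.18 ppm.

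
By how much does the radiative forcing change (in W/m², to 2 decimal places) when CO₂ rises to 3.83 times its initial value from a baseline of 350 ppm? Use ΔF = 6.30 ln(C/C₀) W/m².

ΔF = 6.30 × ln(3.83) = 6.30 × 1.34286 = 8.4600 W/m².

ΔF = 8.46 W/m²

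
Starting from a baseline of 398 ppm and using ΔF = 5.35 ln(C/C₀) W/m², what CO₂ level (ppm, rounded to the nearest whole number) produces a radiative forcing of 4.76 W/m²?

C ≈ 969 ppm

Set 5.35 ln(C/398) = 4.76, so ln(C/398) = 4.76/5.35 = 0.88972.
Then C/398 = e^0.88972 = 2.43445, giving C = 398 × 2.43445 = 968.91 ppm.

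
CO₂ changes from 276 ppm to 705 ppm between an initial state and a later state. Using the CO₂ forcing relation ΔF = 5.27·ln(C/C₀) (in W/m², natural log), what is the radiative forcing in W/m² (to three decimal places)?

ΔF = 4.942 W/m²

CO₂ absorption bands are partially saturated, so forcing scales with the logarithm of the concentration ratio.
CO₂: 5.27 × ln(705/276) = 5.27 × ln(2.55435) = 5.27 × 0.93780 = 4.9422 W/m².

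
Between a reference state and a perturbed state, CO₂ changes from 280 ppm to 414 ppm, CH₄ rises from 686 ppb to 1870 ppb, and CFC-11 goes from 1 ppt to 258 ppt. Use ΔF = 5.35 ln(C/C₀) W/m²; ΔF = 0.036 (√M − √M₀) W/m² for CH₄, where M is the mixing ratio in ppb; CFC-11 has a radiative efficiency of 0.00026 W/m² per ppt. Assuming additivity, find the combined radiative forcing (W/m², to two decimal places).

CO₂: 5.35 × ln(414/280) = 5.35 × ln(1.47857) = 5.35 × 0.39108 = 2.0923 W/m².
CH₄: 0.036 × (√1870 − √686) = 0.036 × (43.2435 − 26.1916) = 0.036 × 17.0519 = 0.6139 W/m².
CFC-11: ΔF = 0.00026 × (258 − 1) = 0.00026 × 257 = 0.0668 W/m².
Total ΔF = 2.0923 + 0.6139 + 0.0668 = 2.7730 W/m².

ΔF = 2.77 W/m²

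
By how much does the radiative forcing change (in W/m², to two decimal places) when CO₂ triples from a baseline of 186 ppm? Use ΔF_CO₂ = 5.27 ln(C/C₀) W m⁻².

ΔF = 5.79 W/m²

ΔF = 5.27 × ln(3) = 5.27 × 1.09861 = 5.7897 W/m².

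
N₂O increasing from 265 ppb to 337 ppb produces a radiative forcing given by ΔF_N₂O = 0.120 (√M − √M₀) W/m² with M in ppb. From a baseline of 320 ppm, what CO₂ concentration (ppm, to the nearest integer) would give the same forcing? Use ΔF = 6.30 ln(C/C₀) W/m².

C ≈ 333 ppm

N₂O forcing: 0.120 × (√337 − √265) = 0.120 × (18.3576 − 16.2788) = 0.120 × 2.0788 = 0.24946 W/m².
Set 6.30 ln(C/320) = 0.24946: ln(C/320) = 0.24946/6.30 = 0.03960, so C = 320 × e^0.03960 = 320 × 1.04039 = 332.92 ppm.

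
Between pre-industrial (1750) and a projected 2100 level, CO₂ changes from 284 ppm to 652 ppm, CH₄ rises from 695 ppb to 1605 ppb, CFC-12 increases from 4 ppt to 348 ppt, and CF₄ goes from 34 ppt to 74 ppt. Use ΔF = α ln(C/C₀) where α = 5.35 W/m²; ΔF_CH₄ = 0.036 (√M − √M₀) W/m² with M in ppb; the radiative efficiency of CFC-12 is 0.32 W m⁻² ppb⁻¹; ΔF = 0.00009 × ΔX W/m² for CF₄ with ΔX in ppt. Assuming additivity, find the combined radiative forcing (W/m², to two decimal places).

ΔF = 5.05 W/m²

CO₂: 5.35 × ln(652/284) = 5.35 × ln(2.29577) = 5.35 × 0.83107 = 4.4462 W/m².
CH₄: 0.036 × (√1605 − √695) = 0.036 × (40.0625 − 26.3629) = 0.036 × 13.6996 = 0.4932 W/m².
CFC-12: Δ = 348 − 4 = 344 ppt = 0.344 ppb; ΔF = 0.32 × 0.344 = 0.1101 W/m².
CF₄: ΔF = 0.00009 × (74 − 34) = 0.00009 × 40 = 0.0036 W/m².
Total ΔF = 4.4462 + 0.4932 + 0.1101 + 0.0036 = 5.0531 W/m².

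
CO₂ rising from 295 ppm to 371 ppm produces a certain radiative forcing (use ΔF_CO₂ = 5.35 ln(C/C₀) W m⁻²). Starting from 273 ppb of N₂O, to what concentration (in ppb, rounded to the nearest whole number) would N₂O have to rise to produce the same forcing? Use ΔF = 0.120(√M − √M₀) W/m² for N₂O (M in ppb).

CO₂ forcing: 5.35 × ln(371/295) = 5.35 × 0.229227 = 1.22636 W/m².
Set 0.120(√M − √273) = 1.22636: √M = 1.22636/0.120 + √273 = 10.2197 + 16.5227 = 26.7424.
M = (26.7424)² = 715.16 ppb.

M ≈ 715 ppb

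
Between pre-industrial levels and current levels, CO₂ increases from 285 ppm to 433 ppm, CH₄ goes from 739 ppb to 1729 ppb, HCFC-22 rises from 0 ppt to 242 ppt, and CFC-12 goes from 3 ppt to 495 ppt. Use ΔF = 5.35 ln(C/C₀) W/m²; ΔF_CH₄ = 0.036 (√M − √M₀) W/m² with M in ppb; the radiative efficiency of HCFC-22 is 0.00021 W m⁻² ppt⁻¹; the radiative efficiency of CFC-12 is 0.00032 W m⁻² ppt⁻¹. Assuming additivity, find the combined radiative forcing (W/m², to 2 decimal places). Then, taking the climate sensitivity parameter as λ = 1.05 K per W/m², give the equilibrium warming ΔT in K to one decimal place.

CO₂: 5.35 × ln(433/285) = 5.35 × ln(1.51930) = 5.35 × 0.41825 = 2.2376 W/m².
CH₄: 0.036 × (√1729 − √739) = 0.036 × (41.5812 − 27.1846) = 0.036 × 14.3966 = 0.5183 W/m².
HCFC-22: ΔF = 0.00021 × (242 − 0) = 0.00021 × 242 = 0.0508 W/m².
CFC-12: ΔF = 0.00032 × (495 − 3) = 0.00032 × 492 = 0.1574 W/m².
Total ΔF = 2.2376 + 0.5183 + 0.0508 + 0.1574 = 2.9641 W/m².
ΔT = λ ΔF = 1.05 × 2.96 = 3.1080 K.

ΔF = 2.96 W/m²; ΔT = 3.1 K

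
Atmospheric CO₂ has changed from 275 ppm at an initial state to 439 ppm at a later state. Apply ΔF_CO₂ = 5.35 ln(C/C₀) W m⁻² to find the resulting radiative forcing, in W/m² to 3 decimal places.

CO₂: 5.35 × ln(439/275) = 5.35 × ln(1.59636) = 5.35 × 0.46773 = 2.5024 W/m².

ΔF = 2.502 W/m²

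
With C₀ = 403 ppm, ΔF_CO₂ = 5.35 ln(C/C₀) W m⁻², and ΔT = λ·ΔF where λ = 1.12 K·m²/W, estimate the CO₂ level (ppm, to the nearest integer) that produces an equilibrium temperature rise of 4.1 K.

C ≈ 799 ppm

Required forcing: ΔF = ΔT/λ = 4.1/1.12 = 3.6607 W/m².
Then ln(C/403) = ΔF/5.35 = 3.6607/5.35 = 0.68424.
So C = 403 × e^0.68424 = 403 × 1.98226 = 798.85 ppm.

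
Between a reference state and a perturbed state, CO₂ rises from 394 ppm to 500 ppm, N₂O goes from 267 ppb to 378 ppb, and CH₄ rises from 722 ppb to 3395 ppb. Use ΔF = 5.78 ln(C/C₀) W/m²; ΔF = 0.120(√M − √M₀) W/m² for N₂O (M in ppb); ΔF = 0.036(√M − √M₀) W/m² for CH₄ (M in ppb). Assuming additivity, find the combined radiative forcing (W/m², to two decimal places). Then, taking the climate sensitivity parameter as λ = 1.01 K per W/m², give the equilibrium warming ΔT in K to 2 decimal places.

ΔF = 2.88 W/m²; ΔT = 2.91 K

CO₂: 5.78 × ln(500/394) = 5.78 × ln(1.26904) = 5.78 × 0.23826 = 1.3771 W/m².
N₂O: 0.120 × (√378 − √267) = 0.120 × (19.4422 − 16.3401) = 0.120 × 3.1021 = 0.3723 W/m².
CH₄: 0.036 × (√3395 − √722) = 0.036 × (58.2666 − 26.8701) = 0.036 × 31.3965 = 1.1303 W/m².
Total ΔF = 1.3771 + 0.3723 + 1.1303 = 2.8797 W/m².
ΔT = λ ΔF = 1.01 × 2.88 = 2.9088 K.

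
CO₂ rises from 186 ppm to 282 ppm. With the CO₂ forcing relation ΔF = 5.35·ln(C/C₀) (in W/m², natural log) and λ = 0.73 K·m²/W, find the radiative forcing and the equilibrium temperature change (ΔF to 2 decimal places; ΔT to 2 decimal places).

ΔF = 2.23 W/m²; ΔT = 1.63 K

CO₂: 5.35 × ln(282/186) = 5.35 × ln(1.51613) = 5.35 × 0.41616 = 2.2265 W/m².
ΔT = λ ΔF = 0.73 × 2.23 = 1.6279 K.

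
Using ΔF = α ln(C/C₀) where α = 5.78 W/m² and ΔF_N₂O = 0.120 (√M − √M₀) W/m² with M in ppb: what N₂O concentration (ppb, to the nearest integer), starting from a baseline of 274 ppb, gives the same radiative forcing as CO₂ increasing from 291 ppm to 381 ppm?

M ≈ 872 ppb

CO₂ forcing: 5.78 × ln(381/291) = 5.78 × 0.269476 = 1.55757 W/m².
Set 0.120(√M − √274) = 1.55757: √M = 1.55757/0.120 + √274 = 12.9798 + 16.5529 = 29.5327.
M = (29.5327)² = 872.18 ppb.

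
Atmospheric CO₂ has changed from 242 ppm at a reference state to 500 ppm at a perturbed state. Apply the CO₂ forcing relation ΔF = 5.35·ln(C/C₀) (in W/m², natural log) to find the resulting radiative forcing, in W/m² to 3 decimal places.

CO₂: 5.35 × ln(500/242) = 5.35 × ln(2.06612) = 5.35 × 0.72567 = 3.8823 W/m².

ΔF = 3.882 W/m²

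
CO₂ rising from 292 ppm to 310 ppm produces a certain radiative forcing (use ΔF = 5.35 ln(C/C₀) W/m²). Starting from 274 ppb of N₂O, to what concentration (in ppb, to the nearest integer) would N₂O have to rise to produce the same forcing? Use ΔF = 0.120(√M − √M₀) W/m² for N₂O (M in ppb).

CO₂ forcing: 5.35 × ln(310/292) = 5.35 × 0.059818 = 0.32003 W/m².
Set 0.120(√M − √274) = 0.32003: √M = 0.32003/0.120 + √274 = 2.6669 + 16.5529 = 19.2198.
M = (19.2198)² = 369.40 ppb.

M ≈ 369 ppb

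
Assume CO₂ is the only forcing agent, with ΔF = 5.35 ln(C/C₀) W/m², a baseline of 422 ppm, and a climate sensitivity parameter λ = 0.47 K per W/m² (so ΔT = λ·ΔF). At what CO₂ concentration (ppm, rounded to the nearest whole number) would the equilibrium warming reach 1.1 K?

C ≈ 654 ppm

Required forcing: ΔF = ΔT/λ = 1.1/0.47 = 2.3404 W/m².
Then ln(C/422) = ΔF/5.35 = 2.3404/5.35 = 0.43746.
So C = 422 × e^0.43746 = 422 × 1.54877 = 653.58 ppm.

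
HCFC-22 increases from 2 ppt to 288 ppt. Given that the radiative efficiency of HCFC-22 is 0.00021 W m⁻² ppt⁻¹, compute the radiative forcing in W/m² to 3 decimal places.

ΔF = 0.060 W/m²

HCFC-22: ΔF = 0.00021 × (288 − 2) = 0.00021 × 286 = 0.0601 W/m².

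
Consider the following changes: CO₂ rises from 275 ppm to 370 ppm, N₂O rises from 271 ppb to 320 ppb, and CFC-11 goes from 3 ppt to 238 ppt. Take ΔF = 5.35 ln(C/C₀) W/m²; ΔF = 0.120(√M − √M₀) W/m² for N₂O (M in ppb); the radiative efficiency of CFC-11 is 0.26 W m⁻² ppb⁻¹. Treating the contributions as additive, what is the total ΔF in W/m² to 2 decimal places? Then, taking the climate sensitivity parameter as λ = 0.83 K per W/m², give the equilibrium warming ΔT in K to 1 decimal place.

ΔF = 1.82 W/m²; ΔT = 1.5 K

CO₂: 5.35 × ln(370/275) = 5.35 × ln(1.34545) = 5.35 × 0.29673 = 1.5875 W/m².
N₂O: 0.120 × (√320 − √271) = 0.120 × (17.8885 − 16.4621) = 0.120 × 1.4264 = 0.1712 W/m².
CFC-11: Δ = 238 − 3 = 235 ppt = 0.235 ppb; ΔF = 0.26 × 0.235 = 0.0611 W/m².
Total ΔF = 1.5875 + 0.1712 + 0.0611 = 1.8198 W/m².
ΔT = λ ΔF = 0.83 × 1.82 = 1.5106 K.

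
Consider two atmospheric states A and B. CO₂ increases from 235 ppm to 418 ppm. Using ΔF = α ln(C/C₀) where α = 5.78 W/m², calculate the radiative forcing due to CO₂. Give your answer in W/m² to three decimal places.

CO₂: 5.78 × ln(418/235) = 5.78 × ln(1.77872) = 5.78 × 0.57589 = 3.3286 W/m².

ΔF = 3.329 W/m²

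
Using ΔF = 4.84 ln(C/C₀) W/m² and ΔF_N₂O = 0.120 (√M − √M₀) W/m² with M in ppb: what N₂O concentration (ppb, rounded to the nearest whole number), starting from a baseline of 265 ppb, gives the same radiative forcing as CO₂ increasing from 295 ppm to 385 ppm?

M ≈ 730 ppb

CO₂ forcing: 4.84 × ln(385/295) = 4.84 × 0.266268 = 1.28874 W/m².
Set 0.120(√M − √265) = 1.28874: √M = 1.28874/0.120 + √265 = 10.7395 + 16.2788 = 27.0183.
M = (27.0183)² = 729.99 ppb.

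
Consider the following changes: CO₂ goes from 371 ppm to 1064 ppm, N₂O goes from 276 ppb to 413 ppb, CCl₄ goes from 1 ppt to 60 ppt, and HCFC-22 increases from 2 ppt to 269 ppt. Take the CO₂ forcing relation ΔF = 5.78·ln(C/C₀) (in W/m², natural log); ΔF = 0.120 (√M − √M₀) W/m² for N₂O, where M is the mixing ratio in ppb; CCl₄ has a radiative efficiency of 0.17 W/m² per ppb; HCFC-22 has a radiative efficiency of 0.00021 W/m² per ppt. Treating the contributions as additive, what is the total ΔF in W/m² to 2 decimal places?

CO₂: 5.78 × ln(1064/371) = 5.78 × ln(2.86792) = 5.78 × 1.05359 = 6.0898 W/m².
N₂O: 0.120 × (√413 − √276) = 0.120 × (20.3224 − 16.6132) = 0.120 × 3.7092 = 0.4451 W/m².
CCl₄: Δ = 60 − 1 = 59 ppt = 0.059 ppb; ΔF = 0.17 × 0.059 = 0.0100 W/m².
HCFC-22: ΔF = 0.00021 × (269 − 2) = 0.00021 × 267 = 0.0561 W/m².
Total ΔF = 6.0898 + 0.4451 + 0.0100 + 0.0561 = 6.6010 W/m².

ΔF = 6.60 W/m²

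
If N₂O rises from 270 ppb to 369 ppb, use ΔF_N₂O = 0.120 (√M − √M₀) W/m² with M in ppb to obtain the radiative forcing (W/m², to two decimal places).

N₂O: 0.120 × (√369 − √270) = 0.120 × (19.2094 − 16.4317) = 0.120 × 2.7777 = 0.3333 W/m².

ΔF = 0.33 W/m²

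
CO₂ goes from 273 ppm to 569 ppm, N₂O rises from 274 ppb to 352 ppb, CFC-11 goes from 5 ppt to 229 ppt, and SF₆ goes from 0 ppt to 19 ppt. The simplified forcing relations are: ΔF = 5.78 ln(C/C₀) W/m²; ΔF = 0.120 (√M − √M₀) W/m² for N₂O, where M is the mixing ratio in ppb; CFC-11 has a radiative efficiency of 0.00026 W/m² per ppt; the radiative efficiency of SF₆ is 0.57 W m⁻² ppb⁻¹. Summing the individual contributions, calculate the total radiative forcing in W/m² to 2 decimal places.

CO₂: 5.78 × ln(569/273) = 5.78 × ln(2.08425) = 5.78 × 0.73441 = 4.2449 W/m².
N₂O: 0.120 × (√352 − √274) = 0.120 × (18.7617 − 16.5529) = 0.120 × 2.2088 = 0.2651 W/m².
CFC-11: ΔF = 0.00026 × (229 − 5) = 0.00026 × 224 = 0.0582 W/m².
SF₆: Δ = 19 − 0 = 19 ppt = 0.019 ppb; ΔF = 0.57 × 0.019 = 0.0108 W/m².
Total ΔF = 4.2449 + 0.2651 + 0.0582 + 0.0108 = 4.5790 W/m².

ΔF = 4.58 W/m²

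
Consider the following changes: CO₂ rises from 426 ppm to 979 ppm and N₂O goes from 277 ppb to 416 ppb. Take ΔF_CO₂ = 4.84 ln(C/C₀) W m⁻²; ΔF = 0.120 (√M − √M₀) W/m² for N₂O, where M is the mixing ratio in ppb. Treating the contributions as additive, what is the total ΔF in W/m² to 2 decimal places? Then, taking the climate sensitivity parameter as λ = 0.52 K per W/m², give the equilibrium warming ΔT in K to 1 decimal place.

CO₂: 4.84 × ln(979/426) = 4.84 × ln(2.29812) = 4.84 × 0.83209 = 4.0273 W/m².
N₂O: 0.120 × (√416 − √277) = 0.120 × (20.3961 − 16.6433) = 0.120 × 3.7528 = 0.4503 W/m².
Total ΔF = 4.0273 + 0.4503 = 4.4776 W/m².
ΔT = λ ΔF = 0.52 × 4.48 = 2.3296 K.

ΔF = 4.48 W/m²; ΔT = 2.3 K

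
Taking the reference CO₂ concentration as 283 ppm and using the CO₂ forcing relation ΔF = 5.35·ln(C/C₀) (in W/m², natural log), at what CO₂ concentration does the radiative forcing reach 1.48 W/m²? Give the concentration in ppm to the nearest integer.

C ≈ 373 ppm

Set 5.35 ln(C/283) = 1.48, so ln(C/283) = 1.48/5.35 = 0.27664.
Then C/283 = e^0.27664 = 1.31869, giving C = 283 × 1.31869 = 373.19 ppm.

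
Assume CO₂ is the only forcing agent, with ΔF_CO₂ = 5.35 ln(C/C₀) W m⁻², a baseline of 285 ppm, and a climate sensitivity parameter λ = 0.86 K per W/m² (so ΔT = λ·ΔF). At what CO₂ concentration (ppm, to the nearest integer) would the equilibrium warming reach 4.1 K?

C ≈ 695 ppm

Required forcing: ΔF = ΔT/λ = 4.1/0.86 = 4.7674 W/m².
Then ln(C/285) = ΔF/5.35 = 4.7674/5.35 = 0.89110.
So C = 285 × e^0.89110 = 285 × 2.43781 = 694.78 ppm.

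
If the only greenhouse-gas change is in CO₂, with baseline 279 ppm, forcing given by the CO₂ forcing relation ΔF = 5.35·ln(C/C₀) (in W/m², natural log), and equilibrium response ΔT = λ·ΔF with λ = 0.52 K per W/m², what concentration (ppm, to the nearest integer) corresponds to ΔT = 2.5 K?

Required forcing: ΔF = ΔT/λ = 2.5/0.52 = 4.8077 W/m².
Then ln(C/279) = ΔF/5.35 = 4.8077/5.35 = 0.89864.
So C = 279 × e^0.89864 = 279 × 2.45626 = 685.30 ppm.

C ≈ 685 ppm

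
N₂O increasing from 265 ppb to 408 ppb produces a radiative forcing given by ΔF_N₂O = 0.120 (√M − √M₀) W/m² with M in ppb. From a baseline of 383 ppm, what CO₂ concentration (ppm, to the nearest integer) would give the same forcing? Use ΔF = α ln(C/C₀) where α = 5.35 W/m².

C ≈ 418 ppm

N₂O forcing: 0.120 × (√408 − √265) = 0.120 × (20.1990 − 16.2788) = 0.120 × 3.9202 = 0.47042 W/m².
Set 5.35 ln(C/383) = 0.47042: ln(C/383) = 0.47042/5.35 = 0.08793, so C = 383 × e^0.08793 = 383 × 1.09191 = 418.20 ppm.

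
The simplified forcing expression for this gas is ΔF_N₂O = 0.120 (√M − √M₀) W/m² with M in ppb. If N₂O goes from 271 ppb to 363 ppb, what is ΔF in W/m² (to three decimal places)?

N₂O: 0.120 × (√363 − √271) = 0.120 × (19.0526 − 16.4621) = 0.120 × 2.5905 = 0.3109 W/m².

ΔF = 0.311 W/m²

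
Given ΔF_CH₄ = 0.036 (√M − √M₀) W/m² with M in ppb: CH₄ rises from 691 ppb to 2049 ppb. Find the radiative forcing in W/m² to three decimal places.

CH₄: 0.036 × (√2049 − √691) = 0.036 × (45.2659 − 26.2869) = 0.036 × 18.9790 = 0.6832 W/m².

ΔF = 0.683 W/m²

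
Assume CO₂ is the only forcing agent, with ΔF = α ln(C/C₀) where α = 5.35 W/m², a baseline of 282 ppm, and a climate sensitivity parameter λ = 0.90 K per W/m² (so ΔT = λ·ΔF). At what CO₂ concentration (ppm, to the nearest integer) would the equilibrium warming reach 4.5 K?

Required forcing: ΔF = ΔT/λ = 4.5/0.90 = 5.0000 W/m².
Then ln(C/282) = ΔF/5.35 = 5.0000/5.35 = 0.93458.
So C = 282 × e^0.93458 = 282 × 2.54614 = 718.01 ppm.

C ≈ 718 ppm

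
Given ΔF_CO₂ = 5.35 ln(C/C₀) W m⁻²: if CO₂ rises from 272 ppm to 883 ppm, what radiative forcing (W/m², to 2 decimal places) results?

CO₂ absorption bands are partially saturated, so forcing scales with the logarithm of the concentration ratio.
CO₂: 5.35 × ln(883/272) = 5.35 × ln(3.24632) = 5.35 × 1.17752 = 6.2997 W/m².

ΔF = 6.30 W/m²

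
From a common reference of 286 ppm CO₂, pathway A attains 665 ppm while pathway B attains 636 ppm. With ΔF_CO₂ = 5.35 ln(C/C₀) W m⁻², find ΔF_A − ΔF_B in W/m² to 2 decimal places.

ΔF_A − ΔF_B = 0.24 W/m²

ΔF_A = 5.35 ln(665/286) = 5.35 × 0.84380 = 4.5143 W/m².
ΔF_B = 5.35 ln(636/286) = 5.35 × 0.79921 = 4.2758 W/m².
Difference: 4.5143 − 4.2758 = 0.2385 W/m².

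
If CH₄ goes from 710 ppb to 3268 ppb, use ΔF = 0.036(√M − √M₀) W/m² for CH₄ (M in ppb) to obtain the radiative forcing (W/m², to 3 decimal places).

ΔF = 1.099 W/m²

CH₄: 0.036 × (√3268 − √710) = 0.036 × (57.1664 − 26.6458) = 0.036 × 30.5206 = 1.0987 W/m².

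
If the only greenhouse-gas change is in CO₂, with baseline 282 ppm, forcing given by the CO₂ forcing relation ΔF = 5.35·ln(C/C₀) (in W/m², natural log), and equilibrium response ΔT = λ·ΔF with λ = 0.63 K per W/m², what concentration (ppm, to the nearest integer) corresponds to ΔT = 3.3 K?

Required forcing: ΔF = ΔT/λ = 3.3/0.63 = 5.2381 W/m².
Then ln(C/282) = ΔF/5.35 = 5.2381/5.35 = 0.97908.
So C = 282 × e^0.97908 = 282 × 2.66201 = 750.69 ppm.

C ≈ 751 ppm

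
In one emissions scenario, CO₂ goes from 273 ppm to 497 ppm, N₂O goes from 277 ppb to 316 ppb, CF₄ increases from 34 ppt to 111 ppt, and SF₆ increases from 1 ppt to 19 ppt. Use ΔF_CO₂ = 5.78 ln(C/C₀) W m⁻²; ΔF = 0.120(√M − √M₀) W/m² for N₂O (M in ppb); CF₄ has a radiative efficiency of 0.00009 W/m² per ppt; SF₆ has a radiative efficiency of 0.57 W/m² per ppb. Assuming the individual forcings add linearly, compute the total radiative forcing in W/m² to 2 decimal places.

ΔF = 3.62 W/m²

CO₂: 5.78 × ln(497/273) = 5.78 × ln(1.82051) = 5.78 × 0.59912 = 3.4629 W/m².
N₂O: 0.120 × (√316 − √277) = 0.120 × (17.7764 − 16.6433) = 0.120 × 1.1331 = 0.1360 W/m².
CF₄: ΔF = 0.00009 × (111 − 34) = 0.00009 × 77 = 0.0069 W/m².
SF₆: Δ = 19 − 1 = 18 ppt = 0.018 ppb; ΔF = 0.57 × 0.018 = 0.0103 W/m².
Total ΔF = 3.4629 + 0.1360 + 0.0069 + 0.0103 = 3.6161 W/m².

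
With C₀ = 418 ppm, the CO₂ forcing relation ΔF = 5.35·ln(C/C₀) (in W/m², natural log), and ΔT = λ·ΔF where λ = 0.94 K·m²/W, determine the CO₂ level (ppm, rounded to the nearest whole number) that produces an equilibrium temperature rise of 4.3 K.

Required forcing: ΔF = ΔT/λ = 4.3/0.94 = 4.5745 W/m².
Then ln(C/418) = ΔF/5.35 = 4.5745/5.35 = 0.85505.
So C = 418 × e^0.85505 = 418 × 2.35149 = 982.92 ppm.

C ≈ 983 ppm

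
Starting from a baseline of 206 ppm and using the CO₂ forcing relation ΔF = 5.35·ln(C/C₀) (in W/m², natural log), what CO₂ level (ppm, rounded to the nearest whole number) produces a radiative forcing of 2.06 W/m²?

Set 5.35 ln(C/206) = 2.06, so ln(C/206) = 2.06/5.35 = 0.38505.
Then C/206 = e^0.38505 = 1.46969, giving C = 206 × 1.46969 = 302.76 ppm.

C ≈ 303 ppm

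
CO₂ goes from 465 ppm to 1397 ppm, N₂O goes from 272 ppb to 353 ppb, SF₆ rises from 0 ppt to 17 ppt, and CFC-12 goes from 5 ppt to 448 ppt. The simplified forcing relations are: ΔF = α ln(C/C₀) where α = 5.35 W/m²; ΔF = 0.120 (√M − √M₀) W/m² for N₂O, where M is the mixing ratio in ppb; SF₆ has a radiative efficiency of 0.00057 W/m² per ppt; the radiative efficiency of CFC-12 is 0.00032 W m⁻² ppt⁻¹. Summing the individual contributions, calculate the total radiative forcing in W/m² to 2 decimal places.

ΔF = 6.31 W/m²

CO₂: 5.35 × ln(1397/465) = 5.35 × ln(3.00430) = 5.35 × 1.10004 = 5.8852 W/m².
N₂O: 0.120 × (√353 − √272) = 0.120 × (18.7883 − 16.4924) = 0.120 × 2.2959 = 0.2755 W/m².
SF₆: ΔF = 0.00057 × (17 − 0) = 0.00057 × 17 = 0.0097 W/m².
CFC-12: ΔF = 0.00032 × (448 − 5) = 0.00032 × 443 = 0.1418 W/m².
Total ΔF = 5.8852 + 0.2755 + 0.0097 + 0.1418 = 6.3122 W/m².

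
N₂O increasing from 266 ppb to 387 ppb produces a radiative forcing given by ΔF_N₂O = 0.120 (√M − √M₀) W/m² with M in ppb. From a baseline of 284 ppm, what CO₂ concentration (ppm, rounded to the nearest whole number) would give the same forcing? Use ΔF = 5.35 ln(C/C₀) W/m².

N₂O forcing: 0.120 × (√387 − √266) = 0.120 × (19.6723 − 16.3095) = 0.120 × 3.3628 = 0.40354 W/m².
Set 5.35 ln(C/284) = 0.40354: ln(C/284) = 0.40354/5.35 = 0.07543, so C = 284 × e^0.07543 = 284 × 1.07835 = 306.25 ppm.

C ≈ 306 ppm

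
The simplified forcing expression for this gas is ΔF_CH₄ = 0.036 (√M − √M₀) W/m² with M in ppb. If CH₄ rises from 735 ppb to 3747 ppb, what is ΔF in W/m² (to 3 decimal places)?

ΔF = 1.228 W/m²

CH₄: 0.036 × (√3747 − √735) = 0.036 × (61.2127 − 27.1109) = 0.036 × 34.1018 = 1.2277 W/m².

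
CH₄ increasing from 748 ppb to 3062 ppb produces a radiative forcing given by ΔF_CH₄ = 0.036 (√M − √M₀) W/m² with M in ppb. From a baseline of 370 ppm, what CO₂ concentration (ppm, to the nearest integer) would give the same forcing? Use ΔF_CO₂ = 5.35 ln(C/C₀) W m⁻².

C ≈ 447 ppm

CH₄ forcing: 0.036 × (√3062 − √748) = 0.036 × (55.3353 − 27.3496) = 0.036 × 27.9857 = 1.00749 W/m².
Set 5.35 ln(C/370) = 1.00749: ln(C/370) = 1.00749/5.35 = 0.18832, so C = 370 × e^0.18832 = 370 × 1.20722 = 446.67 ppm.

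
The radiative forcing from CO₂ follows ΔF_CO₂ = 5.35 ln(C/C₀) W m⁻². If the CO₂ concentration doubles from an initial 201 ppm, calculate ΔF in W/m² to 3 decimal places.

Because the forcing depends only on the ratio C/C₀, the initial concentration does not enter.
ΔF = 5.35 × ln(2) = 5.35 × 0.69315 = 3.7084 W/m².

ΔF = 3.708 W/m²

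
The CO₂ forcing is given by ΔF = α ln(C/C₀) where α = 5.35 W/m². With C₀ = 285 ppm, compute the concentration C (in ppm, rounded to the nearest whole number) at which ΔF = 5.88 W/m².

Set 5.35 ln(C/285) = 5.88, so ln(C/285) = 5.88/5.35 = 1.09907.
Then C/285 = e^1.09907 = 3.00137, giving C = 285 × 3.00137 = 855.39 ppm.

C ≈ 855 ppm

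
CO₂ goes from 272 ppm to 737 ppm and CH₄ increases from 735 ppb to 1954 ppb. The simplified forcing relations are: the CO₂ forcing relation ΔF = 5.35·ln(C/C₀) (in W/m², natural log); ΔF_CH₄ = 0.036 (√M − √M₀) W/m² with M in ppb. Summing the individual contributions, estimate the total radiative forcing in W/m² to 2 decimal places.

CO₂: 5.35 × ln(737/272) = 5.35 × ln(2.70956) = 5.35 × 0.99679 = 5.3328 W/m².
CH₄: 0.036 × (√1954 − √735) = 0.036 × (44.2041 − 27.1109) = 0.036 × 17.0932 = 0.6154 W/m².
Total ΔF = 5.3328 + 0.6154 = 5.9482 W/m².

ΔF = 5.95 W/m²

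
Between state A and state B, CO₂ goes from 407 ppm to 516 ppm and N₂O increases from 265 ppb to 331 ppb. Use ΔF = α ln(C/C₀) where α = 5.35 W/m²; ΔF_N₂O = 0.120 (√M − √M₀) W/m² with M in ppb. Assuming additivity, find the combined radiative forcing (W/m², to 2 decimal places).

CO₂: 5.35 × ln(516/407) = 5.35 × ln(1.26781) = 5.35 × 0.23729 = 1.2695 W/m².
N₂O: 0.120 × (√331 − √265) = 0.120 × (18.1934 − 16.2788) = 0.120 × 1.9146 = 0.2298 W/m².
Total ΔF = 1.2695 + 0.2298 = 1.4993 W/m².

ΔF = 1.50 W/m²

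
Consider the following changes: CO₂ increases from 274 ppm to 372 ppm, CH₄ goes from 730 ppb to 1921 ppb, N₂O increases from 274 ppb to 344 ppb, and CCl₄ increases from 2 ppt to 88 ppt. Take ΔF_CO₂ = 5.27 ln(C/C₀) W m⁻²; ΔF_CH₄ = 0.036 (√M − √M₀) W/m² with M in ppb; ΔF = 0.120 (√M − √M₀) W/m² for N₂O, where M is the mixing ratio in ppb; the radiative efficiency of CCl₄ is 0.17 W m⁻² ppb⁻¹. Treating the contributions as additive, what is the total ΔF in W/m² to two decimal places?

CO₂: 5.27 × ln(372/274) = 5.27 × ln(1.35766) = 5.27 × 0.30576 = 1.6114 W/m².
CH₄: 0.036 × (√1921 − √730) = 0.036 × (43.8292 − 27.0185) = 0.036 × 16.8107 = 0.6052 W/m².
N₂O: 0.120 × (√344 − √274) = 0.120 × (18.5472 − 16.5529) = 0.120 × 1.9943 = 0.2393 W/m².
CCl₄: Δ = 88 − 2 = 86 ppt = 0.086 ppb; ΔF = 0.17 × 0.086 = 0.0146 W/m².
Total ΔF = 1.6114 + 0.6052 + 0.2393 + 0.0146 = 2.4705 W/m².

ΔF = 2.47 W/m²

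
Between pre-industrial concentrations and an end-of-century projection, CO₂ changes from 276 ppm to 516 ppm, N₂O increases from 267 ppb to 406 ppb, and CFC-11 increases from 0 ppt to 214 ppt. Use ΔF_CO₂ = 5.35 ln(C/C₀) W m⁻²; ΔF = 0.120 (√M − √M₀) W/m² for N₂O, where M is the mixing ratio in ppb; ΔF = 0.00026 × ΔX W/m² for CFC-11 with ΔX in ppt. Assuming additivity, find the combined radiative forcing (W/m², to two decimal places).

CO₂: 5.35 × ln(516/276) = 5.35 × ln(1.86957) = 5.35 × 0.62571 = 3.3475 W/m².
N₂O: 0.120 × (√406 − √267) = 0.120 × (20.1494 − 16.3401) = 0.120 × 3.8093 = 0.4571 W/m².
CFC-11: ΔF = 0.00026 × (214 − 0) = 0.00026 × 214 = 0.0556 W/m².
Total ΔF = 3.3475 + 0.4571 + 0.0556 = 3.8602 W/m².

ΔF = 3.86 W/m²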